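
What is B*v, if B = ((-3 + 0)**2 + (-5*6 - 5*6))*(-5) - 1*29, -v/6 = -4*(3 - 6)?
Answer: -16272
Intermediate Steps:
v = -72 (v = -(-24)*(3 - 6) = -(-24)*(-3) = -6*12 = -72)
B = 226 (B = ((-3)**2 + (-30 - 30))*(-5) - 29 = (9 - 60)*(-5) - 29 = -51*(-5) - 29 = 255 - 29 = 226)
B*v = 226*(-72) = -16272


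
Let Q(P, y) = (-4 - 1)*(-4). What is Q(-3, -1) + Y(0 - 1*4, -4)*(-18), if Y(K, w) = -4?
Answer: 92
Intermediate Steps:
Q(P, y) = 20 (Q(P, y) = -5*(-4) = 20)
Q(-3, -1) + Y(0 - 1*4, -4)*(-18) = 20 - 4*(-18) = 20 + 72 = 92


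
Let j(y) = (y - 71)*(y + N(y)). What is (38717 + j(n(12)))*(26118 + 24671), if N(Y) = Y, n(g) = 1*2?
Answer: 1952379949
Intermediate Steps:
n(g) = 2
j(y) = 2*y*(-71 + y) (j(y) = (y - 71)*(y + y) = (-71 + y)*(2*y) = 2*y*(-71 + y))
(38717 + j(n(12)))*(26118 + 24671) = (38717 + 2*2*(-71 + 2))*(26118 + 24671) = (38717 + 2*2*(-69))*50789 = (38717 - 276)*50789 = 38441*50789 = 1952379949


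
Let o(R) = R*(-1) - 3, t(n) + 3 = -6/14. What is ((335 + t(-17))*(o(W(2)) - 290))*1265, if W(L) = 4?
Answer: -872011305/7 ≈ -1.2457e+8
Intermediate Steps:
t(n) = -24/7 (t(n) = -3 - 6/14 = -3 - 6*1/14 = -3 - 3/7 = -24/7)
o(R) = -3 - R (o(R) = -R - 3 = -3 - R)
((335 + t(-17))*(o(W(2)) - 290))*1265 = ((335 - 24/7)*((-3 - 1*4) - 290))*1265 = (2321*((-3 - 4) - 290)/7)*1265 = (2321*(-7 - 290)/7)*1265 = ((2321/7)*(-297))*1265 = -689337/7*1265 = -872011305/7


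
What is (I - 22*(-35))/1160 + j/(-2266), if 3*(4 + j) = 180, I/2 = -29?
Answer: 96777/164285 ≈ 0.58908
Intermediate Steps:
I = -58 (I = 2*(-29) = -58)
j = 56 (j = -4 + (1/3)*180 = -4 + 60 = 56)
(I - 22*(-35))/1160 + j/(-2266) = (-58 - 22*(-35))/1160 + 56/(-2266) = (-58 + 770)*(1/1160) + 56*(-1/2266) = 712*(1/1160) - 28/1133 = 89/145 - 28/1133 = 96777/164285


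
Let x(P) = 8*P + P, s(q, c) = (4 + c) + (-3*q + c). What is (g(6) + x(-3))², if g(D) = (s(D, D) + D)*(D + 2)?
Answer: 25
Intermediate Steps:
s(q, c) = 4 - 3*q + 2*c (s(q, c) = (4 + c) + (c - 3*q) = 4 - 3*q + 2*c)
x(P) = 9*P
g(D) = 8 + 4*D (g(D) = ((4 - 3*D + 2*D) + D)*(D + 2) = ((4 - D) + D)*(2 + D) = 4*(2 + D) = 8 + 4*D)
(g(6) + x(-3))² = ((8 + 4*6) + 9*(-3))² = ((8 + 24) - 27)² = (32 - 27)² = 5² = 25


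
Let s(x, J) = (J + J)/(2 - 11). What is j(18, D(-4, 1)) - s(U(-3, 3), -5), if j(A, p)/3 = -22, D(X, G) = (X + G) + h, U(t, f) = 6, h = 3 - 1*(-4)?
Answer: -604/9 ≈ -67.111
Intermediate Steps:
h = 7 (h = 3 + 4 = 7)
D(X, G) = 7 + G + X (D(X, G) = (X + G) + 7 = (G + X) + 7 = 7 + G + X)
j(A, p) = -66 (j(A, p) = 3*(-22) = -66)
s(x, J) = -2*J/9 (s(x, J) = (2*J)/(-9) = (2*J)*(-⅑) = -2*J/9)
j(18, D(-4, 1)) - s(U(-3, 3), -5) = -66 - (-2)*(-5)/9 = -66 - 1*10/9 = -66 - 10/9 = -604/9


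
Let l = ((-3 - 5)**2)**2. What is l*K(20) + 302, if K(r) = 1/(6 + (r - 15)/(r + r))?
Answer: 47566/49 ≈ 970.73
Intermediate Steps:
K(r) = 1/(6 + (-15 + r)/(2*r)) (K(r) = 1/(6 + (-15 + r)/((2*r))) = 1/(6 + (-15 + r)*(1/(2*r))) = 1/(6 + (-15 + r)/(2*r)))
l = 4096 (l = ((-8)**2)**2 = 64**2 = 4096)
l*K(20) + 302 = 4096*(2*20/(-15 + 13*20)) + 302 = 4096*(2*20/(-15 + 260)) + 302 = 4096*(2*20/245) + 302 = 4096*(2*20*(1/245)) + 302 = 4096*(8/49) + 302 = 32768/49 + 302 = 47566/49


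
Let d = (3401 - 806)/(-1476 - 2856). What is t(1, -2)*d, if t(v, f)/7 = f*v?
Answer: 6055/722 ≈ 8.3864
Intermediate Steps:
d = -865/1444 (d = 2595/(-4332) = 2595*(-1/4332) = -865/1444 ≈ -0.59903)
t(v, f) = 7*f*v (t(v, f) = 7*(f*v) = 7*f*v)
t(1, -2)*d = (7*(-2)*1)*(-865/1444) = -14*(-865/1444) = 6055/722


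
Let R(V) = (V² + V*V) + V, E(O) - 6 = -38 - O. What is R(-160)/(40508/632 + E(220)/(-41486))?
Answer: 167278189760/210084269 ≈ 796.24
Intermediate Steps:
E(O) = -32 - O (E(O) = 6 + (-38 - O) = -32 - O)
R(V) = V + 2*V² (R(V) = (V² + V²) + V = 2*V² + V = V + 2*V²)
R(-160)/(40508/632 + E(220)/(-41486)) = (-160*(1 + 2*(-160)))/(40508/632 + (-32 - 1*220)/(-41486)) = (-160*(1 - 320))/(40508*(1/632) + (-32 - 220)*(-1/41486)) = (-160*(-319))/(10127/158 - 252*(-1/41486)) = 51040/(10127/158 + 126/20743) = 51040/(210084269/3277394) = 51040*(3277394/210084269) = 167278189760/210084269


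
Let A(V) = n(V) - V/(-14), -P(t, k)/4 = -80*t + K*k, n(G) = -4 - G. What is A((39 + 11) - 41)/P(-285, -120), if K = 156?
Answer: 173/228480 ≈ 0.00075718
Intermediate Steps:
P(t, k) = -624*k + 320*t (P(t, k) = -4*(-80*t + 156*k) = -624*k + 320*t)
A(V) = -4 - 13*V/14 (A(V) = (-4 - V) - V/(-14) = (-4 - V) - V*(-1)/14 = (-4 - V) - (-1)*V/14 = (-4 - V) + V/14 = -4 - 13*V/14)
A((39 + 11) - 41)/P(-285, -120) = (-4 - 13*((39 + 11) - 41)/14)/(-624*(-120) + 320*(-285)) = (-4 - 13*(50 - 41)/14)/(74880 - 91200) = (-4 - 13/14*9)/(-16320) = (-4 - 117/14)*(-1/16320) = -173/14*(-1/16320) = 173/228480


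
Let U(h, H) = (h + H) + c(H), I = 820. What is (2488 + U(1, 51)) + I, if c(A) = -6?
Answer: 3354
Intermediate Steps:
U(h, H) = -6 + H + h (U(h, H) = (h + H) - 6 = (H + h) - 6 = -6 + H + h)
(2488 + U(1, 51)) + I = (2488 + (-6 + 51 + 1)) + 820 = (2488 + 46) + 820 = 2534 + 820 = 3354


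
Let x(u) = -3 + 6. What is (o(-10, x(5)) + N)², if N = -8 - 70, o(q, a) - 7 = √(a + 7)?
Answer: (71 - √10)² ≈ 4602.0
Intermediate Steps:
x(u) = 3
o(q, a) = 7 + √(7 + a) (o(q, a) = 7 + √(a + 7) = 7 + √(7 + a))
N = -78
(o(-10, x(5)) + N)² = ((7 + √(7 + 3)) - 78)² = ((7 + √10) - 78)² = (-71 + √10)²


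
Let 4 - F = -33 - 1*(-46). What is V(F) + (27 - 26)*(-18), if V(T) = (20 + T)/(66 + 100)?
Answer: -2977/166 ≈ -17.934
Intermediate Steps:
F = -9 (F = 4 - (-33 - 1*(-46)) = 4 - (-33 + 46) = 4 - 1*13 = 4 - 13 = -9)
V(T) = 10/83 + T/166 (V(T) = (20 + T)/166 = (20 + T)*(1/166) = 10/83 + T/166)
V(F) + (27 - 26)*(-18) = (10/83 + (1/166)*(-9)) + (27 - 26)*(-18) = (10/83 - 9/166) + 1*(-18) = 11/166 - 18 = -2977/166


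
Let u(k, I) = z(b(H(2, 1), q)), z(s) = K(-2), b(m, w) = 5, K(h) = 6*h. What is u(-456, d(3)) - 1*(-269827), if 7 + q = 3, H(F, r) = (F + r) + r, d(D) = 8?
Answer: 269815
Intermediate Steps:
H(F, r) = F + 2*r
q = -4 (q = -7 + 3 = -4)
z(s) = -12 (z(s) = 6*(-2) = -12)
u(k, I) = -12
u(-456, d(3)) - 1*(-269827) = -12 - 1*(-269827) = -12 + 269827 = 269815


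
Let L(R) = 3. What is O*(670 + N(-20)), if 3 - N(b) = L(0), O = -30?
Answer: -20100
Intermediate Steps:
N(b) = 0 (N(b) = 3 - 1*3 = 3 - 3 = 0)
O*(670 + N(-20)) = -30*(670 + 0) = -30*670 = -20100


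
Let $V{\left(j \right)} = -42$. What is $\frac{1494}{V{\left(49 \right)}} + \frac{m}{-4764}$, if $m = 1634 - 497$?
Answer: $- \frac{398065}{11116} \approx -35.81$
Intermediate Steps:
$m = 1137$
$\frac{1494}{V{\left(49 \right)}} + \frac{m}{-4764} = \frac{1494}{-42} + \frac{1137}{-4764} = 1494 \left(- \frac{1}{42}\right) + 1137 \left(- \frac{1}{4764}\right) = - \frac{249}{7} - \frac{379}{1588} = - \frac{398065}{11116}$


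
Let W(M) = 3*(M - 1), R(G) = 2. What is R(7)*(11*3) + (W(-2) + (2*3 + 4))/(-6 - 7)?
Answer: 857/13 ≈ 65.923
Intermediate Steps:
W(M) = -3 + 3*M (W(M) = 3*(-1 + M) = -3 + 3*M)
R(7)*(11*3) + (W(-2) + (2*3 + 4))/(-6 - 7) = 2*(11*3) + ((-3 + 3*(-2)) + (2*3 + 4))/(-6 - 7) = 2*33 + ((-3 - 6) + (6 + 4))/(-13) = 66 + (-9 + 10)*(-1/13) = 66 + 1*(-1/13) = 66 - 1/13 = 857/13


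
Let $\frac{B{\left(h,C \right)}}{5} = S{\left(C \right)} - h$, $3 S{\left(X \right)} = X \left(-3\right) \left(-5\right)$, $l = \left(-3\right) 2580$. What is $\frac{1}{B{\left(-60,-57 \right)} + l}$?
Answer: $- \frac{1}{8865} \approx -0.0001128$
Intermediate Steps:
$l = -7740$
$S{\left(X \right)} = 5 X$ ($S{\left(X \right)} = \frac{X \left(-3\right) \left(-5\right)}{3} = \frac{- 3 X \left(-5\right)}{3} = \frac{15 X}{3} = 5 X$)
$B{\left(h,C \right)} = - 5 h + 25 C$ ($B{\left(h,C \right)} = 5 \left(5 C - h\right) = 5 \left(- h + 5 C\right) = - 5 h + 25 C$)
$\frac{1}{B{\left(-60,-57 \right)} + l} = \frac{1}{\left(\left(-5\right) \left(-60\right) + 25 \left(-57\right)\right) - 7740} = \frac{1}{\left(300 - 1425\right) - 7740} = \frac{1}{-1125 - 7740} = \frac{1}{-8865} = - \frac{1}{8865}$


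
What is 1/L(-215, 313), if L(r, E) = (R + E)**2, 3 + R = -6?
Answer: 1/92416 ≈ 1.0821e-5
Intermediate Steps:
R = -9 (R = -3 - 6 = -9)
L(r, E) = (-9 + E)**2
1/L(-215, 313) = 1/((-9 + 313)**2) = 1/(304**2) = 1/92416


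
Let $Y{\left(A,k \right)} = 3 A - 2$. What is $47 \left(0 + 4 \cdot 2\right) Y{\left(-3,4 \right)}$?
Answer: $-4136$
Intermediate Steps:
$Y{\left(A,k \right)} = -2 + 3 A$
$47 \left(0 + 4 \cdot 2\right) Y{\left(-3,4 \right)} = 47 \left(0 + 4 \cdot 2\right) \left(-2 + 3 \left(-3\right)\right) = 47 \left(0 + 8\right) \left(-2 - 9\right) = 47 \cdot 8 \left(-11\right) = 376 \left(-11\right) = -4136$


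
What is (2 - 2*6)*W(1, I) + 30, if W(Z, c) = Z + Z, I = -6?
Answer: 10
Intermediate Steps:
W(Z, c) = 2*Z
(2 - 2*6)*W(1, I) + 30 = (2 - 2*6)*(2*1) + 30 = (2 - 12)*2 + 30 = -10*2 + 30 = -20 + 30 = 10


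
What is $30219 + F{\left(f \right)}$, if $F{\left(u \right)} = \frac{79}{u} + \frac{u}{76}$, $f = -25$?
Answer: $\frac{57409471}{1900} \approx 30216.0$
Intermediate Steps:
$F{\left(u \right)} = \frac{79}{u} + \frac{u}{76}$ ($F{\left(u \right)} = \frac{79}{u} + u \frac{1}{76} = \frac{79}{u} + \frac{u}{76}$)
$30219 + F{\left(f \right)} = 30219 + \left(\frac{79}{-25} + \frac{1}{76} \left(-25\right)\right) = 30219 + \left(79 \left(- \frac{1}{25}\right) - \frac{25}{76}\right) = 30219 - \frac{6629}{1900} = \frac{57409471}{1900}$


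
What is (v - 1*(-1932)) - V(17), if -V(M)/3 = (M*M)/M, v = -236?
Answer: 1747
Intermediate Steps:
V(M) = -3*M (V(M) = -3*M*M/M = -3*M²/M = -3*M)
(v - 1*(-1932)) - V(17) = (-236 - 1*(-1932)) - (-3)*17 = (-236 + 1932) - 1*(-51) = 1696 + 51 = 1747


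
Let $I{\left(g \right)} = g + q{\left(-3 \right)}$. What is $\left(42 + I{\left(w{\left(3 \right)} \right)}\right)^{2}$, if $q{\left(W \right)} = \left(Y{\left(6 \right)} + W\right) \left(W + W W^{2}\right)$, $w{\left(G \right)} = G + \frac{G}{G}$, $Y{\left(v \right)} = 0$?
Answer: $18496$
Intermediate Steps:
$w{\left(G \right)} = 1 + G$ ($w{\left(G \right)} = G + 1 = 1 + G$)
$q{\left(W \right)} = W \left(W + W^{3}\right)$ ($q{\left(W \right)} = \left(0 + W\right) \left(W + W W^{2}\right) = W \left(W + W^{3}\right)$)
$I{\left(g \right)} = 90 + g$ ($I{\left(g \right)} = g + \left(\left(-3\right)^{2} + \left(-3\right)^{4}\right) = g + \left(9 + 81\right) = g + 90 = 90 + g$)
$\left(42 + I{\left(w{\left(3 \right)} \right)}\right)^{2} = \left(42 + \left(90 + \left(1 + 3\right)\right)\right)^{2} = \left(42 + \left(90 + 4\right)\right)^{2} = \left(42 + 94\right)^{2} = 136^{2} = 18496$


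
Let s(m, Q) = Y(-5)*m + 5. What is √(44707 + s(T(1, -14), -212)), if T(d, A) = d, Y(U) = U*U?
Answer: 7*√913 ≈ 211.51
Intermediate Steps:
Y(U) = U²
s(m, Q) = 5 + 25*m (s(m, Q) = (-5)²*m + 5 = 25*m + 5 = 5 + 25*m)
√(44707 + s(T(1, -14), -212)) = √(44707 + (5 + 25*1)) = √(44707 + (5 + 25)) = √(44707 + 30) = √44737 = 7*√913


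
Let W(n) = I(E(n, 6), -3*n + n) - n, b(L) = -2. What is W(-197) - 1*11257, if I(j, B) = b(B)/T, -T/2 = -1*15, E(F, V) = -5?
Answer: -165901/15 ≈ -11060.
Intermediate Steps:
T = 30 (T = -(-2)*15 = -2*(-15) = 30)
I(j, B) = -1/15 (I(j, B) = -2/30 = -2*1/30 = -1/15)
W(n) = -1/15 - n
W(-197) - 1*11257 = (-1/15 - 1*(-197)) - 1*11257 = (-1/15 + 197) - 11257 = 2954/15 - 11257 = -165901/15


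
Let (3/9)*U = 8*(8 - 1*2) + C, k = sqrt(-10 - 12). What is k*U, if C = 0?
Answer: 144*I*sqrt(22) ≈ 675.42*I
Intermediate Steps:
k = I*sqrt(22) (k = sqrt(-22) = I*sqrt(22) ≈ 4.6904*I)
U = 144 (U = 3*(8*(8 - 1*2) + 0) = 3*(8*(8 - 2) + 0) = 3*(8*6 + 0) = 3*(48 + 0) = 3*48 = 144)
k*U = (I*sqrt(22))*144 = 144*I*sqrt(22)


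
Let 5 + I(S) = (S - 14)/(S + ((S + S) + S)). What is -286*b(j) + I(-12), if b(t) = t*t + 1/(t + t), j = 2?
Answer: -29279/24 ≈ -1220.0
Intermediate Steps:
b(t) = t² + 1/(2*t)
I(S) = -5 + (-14 + S)/(4*S) (I(S) = -5 + (S - 14)/(S + ((S + S) + S)) = -5 + (-14 + S)/(S + (2*S + S)) = -5 + (-14 + S)/(S + 3*S) = -5 + (-14 + S)/((4*S)) = -5 + (-14 + S)*(1/(4*S)) = -5 + (-14 + S)/(4*S))
-286*b(j) + I(-12) = -286*(½ + 2³)/2 + (¼)*(-14 - 19*(-12))/(-12) = -143*(½ + 8) + (¼)*(-1/12)*(-14 + 228) = -143*17/2 + (¼)*(-1/12)*214 = -286*17/4 - 107/24 = -2431/2 - 107/24 = -29279/24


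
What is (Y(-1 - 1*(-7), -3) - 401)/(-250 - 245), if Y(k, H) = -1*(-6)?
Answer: 79/99 ≈ 0.79798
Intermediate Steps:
Y(k, H) = 6
(Y(-1 - 1*(-7), -3) - 401)/(-250 - 245) = (6 - 401)/(-250 - 245) = -395/(-495) = -395*(-1/495) = 79/99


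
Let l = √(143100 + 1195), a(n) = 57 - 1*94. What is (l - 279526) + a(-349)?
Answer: -279563 + √144295 ≈ -2.7918e+5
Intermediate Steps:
a(n) = -37 (a(n) = 57 - 94 = -37)
l = √144295 ≈ 379.86
(l - 279526) + a(-349) = (√144295 - 279526) - 37 = (-279526 + √144295) - 37 = -279563 + √144295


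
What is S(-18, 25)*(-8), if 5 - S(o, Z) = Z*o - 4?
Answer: -3672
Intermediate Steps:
S(o, Z) = 9 - Z*o (S(o, Z) = 5 - (Z*o - 4) = 5 - (-4 + Z*o) = 5 + (4 - Z*o) = 9 - Z*o)
S(-18, 25)*(-8) = (9 - 1*25*(-18))*(-8) = (9 + 450)*(-8) = 459*(-8) = -3672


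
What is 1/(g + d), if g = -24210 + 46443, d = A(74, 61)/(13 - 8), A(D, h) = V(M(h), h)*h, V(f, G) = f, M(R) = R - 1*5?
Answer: 5/114581 ≈ 4.3637e-5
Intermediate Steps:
M(R) = -5 + R (M(R) = R - 5 = -5 + R)
A(D, h) = h*(-5 + h) (A(D, h) = (-5 + h)*h = h*(-5 + h))
d = 3416/5 (d = (61*(-5 + 61))/(13 - 8) = (61*56)/5 = 3416*(⅕) = 3416/5 ≈ 683.20)
g = 22233
1/(g + d) = 1/(22233 + 3416/5) = 1/(114581/5) = 5/114581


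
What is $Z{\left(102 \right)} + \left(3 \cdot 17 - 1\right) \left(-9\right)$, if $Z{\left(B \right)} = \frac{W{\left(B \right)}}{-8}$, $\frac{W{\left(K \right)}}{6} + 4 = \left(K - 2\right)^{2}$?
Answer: $-7947$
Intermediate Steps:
$W{\left(K \right)} = -24 + 6 \left(-2 + K\right)^{2}$ ($W{\left(K \right)} = -24 + 6 \left(K - 2\right)^{2} = -24 + 6 \left(-2 + K\right)^{2}$)
$Z{\left(B \right)} = - \frac{3 B \left(-4 + B\right)}{4}$ ($Z{\left(B \right)} = \frac{6 B \left(-4 + B\right)}{-8} = - \frac{6 B \left(-4 + B\right)}{8} = - \frac{3 B \left(-4 + B\right)}{4}$)
$Z{\left(102 \right)} + \left(3 \cdot 17 - 1\right) \left(-9\right) = \frac{3}{4} \cdot 102 \left(4 - 102\right) + \left(3 \cdot 17 - 1\right) \left(-9\right) = \frac{3}{4} \cdot 102 \left(4 - 102\right) + \left(51 - 1\right) \left(-9\right) = \frac{3}{4} \cdot 102 \left(-98\right) + 50 \left(-9\right) = -7497 - 450 = -7947$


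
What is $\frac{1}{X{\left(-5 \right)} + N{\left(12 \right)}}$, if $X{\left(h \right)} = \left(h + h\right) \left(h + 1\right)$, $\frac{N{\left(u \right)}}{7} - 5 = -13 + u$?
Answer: $\frac{1}{68} \approx 0.014706$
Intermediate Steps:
$N{\left(u \right)} = -56 + 7 u$ ($N{\left(u \right)} = 35 + 7 \left(-13 + u\right) = 35 + \left(-91 + 7 u\right) = -56 + 7 u$)
$X{\left(h \right)} = 2 h \left(1 + h\right)$
$\frac{1}{X{\left(-5 \right)} + N{\left(12 \right)}} = \frac{1}{2 \left(-5\right) \left(1 - 5\right) + \left(-56 + 7 \cdot 12\right)} = \frac{1}{2 \left(-5\right) \left(-4\right) + \left(-56 + 84\right)} = \frac{1}{40 + 28} = \frac{1}{68}$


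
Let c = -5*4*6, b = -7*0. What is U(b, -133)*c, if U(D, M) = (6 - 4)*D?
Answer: 0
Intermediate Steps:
b = 0
U(D, M) = 2*D
c = -120 (c = -20*6 = -120)
U(b, -133)*c = (2*0)*(-120) = 0*(-120) = 0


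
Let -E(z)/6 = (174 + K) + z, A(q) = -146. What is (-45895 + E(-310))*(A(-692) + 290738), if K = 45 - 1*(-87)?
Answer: -13329745632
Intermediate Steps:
K = 132 (K = 45 + 87 = 132)
E(z) = -1836 - 6*z (E(z) = -6*((174 + 132) + z) = -6*(306 + z) = -1836 - 6*z)
(-45895 + E(-310))*(A(-692) + 290738) = (-45895 + (-1836 - 6*(-310)))*(-146 + 290738) = (-45895 + (-1836 + 1860))*290592 = (-45895 + 24)*290592 = -45871*290592 = -13329745632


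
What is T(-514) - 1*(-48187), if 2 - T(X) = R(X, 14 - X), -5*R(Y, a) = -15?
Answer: 48186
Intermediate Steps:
R(Y, a) = 3 (R(Y, a) = -1/5*(-15) = 3)
T(X) = -1 (T(X) = 2 - 1*3 = 2 - 3 = -1)
T(-514) - 1*(-48187) = -1 - 1*(-48187) = -1 + 48187 = 48186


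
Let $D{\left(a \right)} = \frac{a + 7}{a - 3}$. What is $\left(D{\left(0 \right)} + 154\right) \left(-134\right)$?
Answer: $- \frac{60970}{3} \approx -20323.0$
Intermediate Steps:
$D{\left(a \right)} = \frac{7 + a}{-3 + a}$
$\left(D{\left(0 \right)} + 154\right) \left(-134\right) = \left(\frac{7 + 0}{-3 + 0} + 154\right) \left(-134\right) = \left(\frac{1}{-3} \cdot 7 + 154\right) \left(-134\right) = \left(\left(- \frac{1}{3}\right) 7 + 154\right) \left(-134\right) = \left(- \frac{7}{3} + 154\right) \left(-134\right) = \frac{455}{3} \left(-134\right) = - \frac{60970}{3}$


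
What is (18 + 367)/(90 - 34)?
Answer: 55/8 ≈ 6.8750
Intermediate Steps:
(18 + 367)/(90 - 34) = 385/56 = 385*(1/56) = 55/8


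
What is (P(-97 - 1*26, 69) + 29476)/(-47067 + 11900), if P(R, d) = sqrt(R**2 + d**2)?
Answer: -29476/35167 - 3*sqrt(2210)/35167 ≈ -0.84218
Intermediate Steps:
(P(-97 - 1*26, 69) + 29476)/(-47067 + 11900) = (sqrt((-97 - 1*26)**2 + 69**2) + 29476)/(-47067 + 11900) = (sqrt((-97 - 26)**2 + 4761) + 29476)/(-35167) = (sqrt((-123)**2 + 4761) + 29476)*(-1/35167) = (sqrt(15129 + 4761) + 29476)*(-1/35167) = (sqrt(19890) + 29476)*(-1/35167) = (3*sqrt(2210) + 29476)*(-1/35167) = (29476 + 3*sqrt(2210))*(-1/35167) = -29476/35167 - 3*sqrt(2210)/35167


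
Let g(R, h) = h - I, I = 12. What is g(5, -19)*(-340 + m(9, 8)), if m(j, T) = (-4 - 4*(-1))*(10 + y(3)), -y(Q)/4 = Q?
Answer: 10540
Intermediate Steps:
y(Q) = -4*Q
g(R, h) = -12 + h (g(R, h) = h - 1*12 = h - 12 = -12 + h)
m(j, T) = 0 (m(j, T) = (-4 - 4*(-1))*(10 - 4*3) = (-4 + 4)*(10 - 12) = 0*(-2) = 0)
g(5, -19)*(-340 + m(9, 8)) = (-12 - 19)*(-340 + 0) = -31*(-340) = 10540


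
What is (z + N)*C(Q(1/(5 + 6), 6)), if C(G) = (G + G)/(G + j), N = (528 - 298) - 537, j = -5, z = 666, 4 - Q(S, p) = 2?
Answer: -1436/3 ≈ -478.67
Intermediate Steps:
Q(S, p) = 2 (Q(S, p) = 4 - 1*2 = 4 - 2 = 2)
N = -307 (N = 230 - 537 = -307)
C(G) = 2*G/(-5 + G) (C(G) = (G + G)/(G - 5) = (2*G)/(-5 + G) = 2*G/(-5 + G))
(z + N)*C(Q(1/(5 + 6), 6)) = (666 - 307)*(2*2/(-5 + 2)) = 359*(2*2/(-3)) = 359*(2*2*(-⅓)) = 359*(-4/3) = -1436/3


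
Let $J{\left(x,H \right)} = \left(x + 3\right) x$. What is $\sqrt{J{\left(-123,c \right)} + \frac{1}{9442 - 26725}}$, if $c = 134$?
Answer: $\frac{\sqrt{4408842816357}}{17283} \approx 121.49$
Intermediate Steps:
$J{\left(x,H \right)} = x \left(3 + x\right)$ ($J{\left(x,H \right)} = \left(3 + x\right) x = x \left(3 + x\right)$)
$\sqrt{J{\left(-123,c \right)} + \frac{1}{9442 - 26725}} = \sqrt{- 123 \left(3 - 123\right) + \frac{1}{9442 - 26725}} = \sqrt{\left(-123\right) \left(-120\right) + \frac{1}{-17283}} = \sqrt{14760 - \frac{1}{17283}} = \sqrt{\frac{255097079}{17283}} = \frac{\sqrt{4408842816357}}{17283}$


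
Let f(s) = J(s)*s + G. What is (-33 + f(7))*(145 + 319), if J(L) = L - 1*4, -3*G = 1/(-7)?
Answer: -116464/21 ≈ -5545.9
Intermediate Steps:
G = 1/21 (G = -1/(3*(-7)) = -(-1)/(3*7) = -1/3*(-1/7) = 1/21 ≈ 0.047619)
J(L) = -4 + L (J(L) = L - 4 = -4 + L)
f(s) = 1/21 + s*(-4 + s) (f(s) = (-4 + s)*s + 1/21 = s*(-4 + s) + 1/21 = 1/21 + s*(-4 + s))
(-33 + f(7))*(145 + 319) = (-33 + (1/21 + 7*(-4 + 7)))*(145 + 319) = (-33 + (1/21 + 7*3))*464 = (-33 + (1/21 + 21))*464 = (-33 + 442/21)*464 = -251/21*464 = -116464/21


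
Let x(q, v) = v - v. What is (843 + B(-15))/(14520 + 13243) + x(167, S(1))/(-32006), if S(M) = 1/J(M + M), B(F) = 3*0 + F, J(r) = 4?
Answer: 828/27763 ≈ 0.029824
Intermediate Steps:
B(F) = F (B(F) = 0 + F = F)
S(M) = ¼ (S(M) = 1/4 = ¼)
x(q, v) = 0
(843 + B(-15))/(14520 + 13243) + x(167, S(1))/(-32006) = (843 - 15)/(14520 + 13243) + 0/(-32006) = 828/27763 + 0*(-1/32006) = 828*(1/27763) + 0 = 828/27763 + 0 = 828/27763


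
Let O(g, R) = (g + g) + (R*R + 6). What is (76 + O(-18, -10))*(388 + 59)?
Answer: 65262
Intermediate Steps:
O(g, R) = 6 + R² + 2*g (O(g, R) = 2*g + (R² + 6) = 2*g + (6 + R²) = 6 + R² + 2*g)
(76 + O(-18, -10))*(388 + 59) = (76 + (6 + (-10)² + 2*(-18)))*(388 + 59) = (76 + (6 + 100 - 36))*447 = (76 + 70)*447 = 146*447 = 65262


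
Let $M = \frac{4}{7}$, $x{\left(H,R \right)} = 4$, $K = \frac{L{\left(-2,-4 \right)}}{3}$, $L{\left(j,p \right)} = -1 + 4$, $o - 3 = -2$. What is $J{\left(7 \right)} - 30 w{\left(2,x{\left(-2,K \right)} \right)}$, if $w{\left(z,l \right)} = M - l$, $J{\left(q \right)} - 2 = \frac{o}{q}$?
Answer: $105$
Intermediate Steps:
$o = 1$ ($o = 3 - 2 = 1$)
$L{\left(j,p \right)} = 3$
$K = 1$ ($K = \frac{3}{3} = 3 \cdot \frac{1}{3} = 1$)
$J{\left(q \right)} = 2 + \frac{1}{q}$ ($J{\left(q \right)} = 2 + 1 \frac{1}{q} = 2 + \frac{1}{q}$)
$M = \frac{4}{7}$ ($M = 4 \cdot \frac{1}{7} = \frac{4}{7} \approx 0.57143$)
$w{\left(z,l \right)} = \frac{4}{7} - l$
$J{\left(7 \right)} - 30 w{\left(2,x{\left(-2,K \right)} \right)} = \left(2 + \frac{1}{7}\right) - 30 \left(\frac{4}{7} - 4\right) = \frac{15}{7} - - \frac{720}{7} = \frac{15}{7} + \frac{720}{7} = 105$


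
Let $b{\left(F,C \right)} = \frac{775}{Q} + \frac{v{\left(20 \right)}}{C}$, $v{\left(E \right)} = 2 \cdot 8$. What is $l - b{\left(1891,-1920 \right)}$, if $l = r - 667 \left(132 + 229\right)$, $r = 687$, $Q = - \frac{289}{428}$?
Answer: $- \frac{8286863711}{34680} \approx -2.3895 \cdot 10^{5}$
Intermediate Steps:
$v{\left(E \right)} = 16$
$Q = - \frac{289}{428}$ ($Q = \left(-289\right) \frac{1}{428} = - \frac{289}{428} \approx -0.67523$)
$b{\left(F,C \right)} = - \frac{331700}{289} + \frac{16}{C}$ ($b{\left(F,C \right)} = \frac{775}{- \frac{289}{428}} + \frac{16}{C} = 775 \left(- \frac{428}{289}\right) + \frac{16}{C} = - \frac{331700}{289} + \frac{16}{C}$)
$l = -240100$ ($l = 687 - 667 \left(132 + 229\right) = 687 - 240787 = -240100$)
$l - b{\left(1891,-1920 \right)} = -240100 - \left(- \frac{331700}{289} + \frac{16}{-1920}\right) = -240100 - \left(- \frac{331700}{289} + 16 \left(- \frac{1}{1920}\right)\right) = -240100 - \left(- \frac{331700}{289} - \frac{1}{120}\right) = -240100 - - \frac{39804289}{34680} = -240100 + \frac{39804289}{34680} = - \frac{8286863711}{34680}$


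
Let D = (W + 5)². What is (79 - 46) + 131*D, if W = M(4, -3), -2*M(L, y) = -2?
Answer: 4749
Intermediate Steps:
M(L, y) = 1 (M(L, y) = -½*(-2) = 1)
W = 1
D = 36 (D = (1 + 5)² = 6² = 36)
(79 - 46) + 131*D = (79 - 46) + 131*36 = 33 + 4716 = 4749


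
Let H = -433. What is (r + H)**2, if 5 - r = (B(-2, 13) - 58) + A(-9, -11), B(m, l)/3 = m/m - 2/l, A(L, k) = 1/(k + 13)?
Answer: 94070601/676 ≈ 1.3916e+5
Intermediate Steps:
A(L, k) = 1/(13 + k)
B(m, l) = 3 - 6/l (B(m, l) = 3*(m/m - 2/l) = 3*(1 - 2/l) = 3 - 6/l)
r = 1559/26 (r = 5 - (((3 - 6/13) - 58) + 1/(13 - 11)) = 5 - (((3 - 6*1/13) - 58) + 1/2) = 5 - (((3 - 6/13) - 58) + 1/2) = 5 - ((33/13 - 58) + 1/2) = 5 - (-721/13 + 1/2) = 5 - 1*(-1429/26) = 5 + 1429/26 = 1559/26 ≈ 59.962)
(r + H)**2 = (1559/26 - 433)**2 = (-9699/26)**2 = 94070601/676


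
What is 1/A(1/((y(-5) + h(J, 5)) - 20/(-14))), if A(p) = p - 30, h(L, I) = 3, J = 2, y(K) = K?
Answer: -4/127 ≈ -0.031496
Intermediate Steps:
A(p) = -30 + p
1/A(1/((y(-5) + h(J, 5)) - 20/(-14))) = 1/(-30 + 1/((-5 + 3) - 20/(-14))) = 1/(-30 + 1/(-2 - 20*(-1/14))) = 1/(-30 + 1/(-2 + 10/7)) = 1/(-30 + 1/(-4/7)) = 1/(-30 - 7/4) = 1/(-127/4) = -4/127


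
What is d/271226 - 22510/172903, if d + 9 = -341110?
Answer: -65085795717/46895789078 ≈ -1.3879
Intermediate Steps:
d = -341119 (d = -9 - 341110 = -341119)
d/271226 - 22510/172903 = -341119/271226 - 22510/172903 = -65085795717/46895789078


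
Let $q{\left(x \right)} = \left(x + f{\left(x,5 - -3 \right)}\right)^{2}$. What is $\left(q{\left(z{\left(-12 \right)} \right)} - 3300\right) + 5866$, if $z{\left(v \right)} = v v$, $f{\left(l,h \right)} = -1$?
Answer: $23015$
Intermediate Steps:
$z{\left(v \right)} = v^{2}$
$q{\left(x \right)} = \left(-1 + x\right)^{2}$ ($q{\left(x \right)} = \left(x - 1\right)^{2} = \left(-1 + x\right)^{2}$)
$\left(q{\left(z{\left(-12 \right)} \right)} - 3300\right) + 5866 = \left(\left(-1 + \left(-12\right)^{2}\right)^{2} - 3300\right) + 5866 = \left(\left(-1 + 144\right)^{2} - 3300\right) + 5866 = \left(143^{2} - 3300\right) + 5866 = \left(20449 - 3300\right) + 5866 = 17149 + 5866 = 23015$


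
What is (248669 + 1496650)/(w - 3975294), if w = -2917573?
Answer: -1745319/6892867 ≈ -0.25321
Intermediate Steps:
(248669 + 1496650)/(w - 3975294) = (248669 + 1496650)/(-2917573 - 3975294) = 1745319/(-6892867) = 1745319*(-1/6892867) = -1745319/6892867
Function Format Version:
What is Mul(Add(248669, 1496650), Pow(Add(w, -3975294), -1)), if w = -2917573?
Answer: Rational(-1745319, 6892867) ≈ -0.25321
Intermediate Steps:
Mul(Add(248669, 1496650), Pow(Add(w, -3975294), -1)) = Mul(Add(248669, 1496650), Pow(Add(-2917573, -3975294), -1)) = Mul(1745319, Pow(-6892867, -1)) = Mul(1745319, Rational(-1, 6892867)) = Rational(-1745319, 6892867)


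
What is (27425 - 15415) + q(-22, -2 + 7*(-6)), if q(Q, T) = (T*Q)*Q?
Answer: -9286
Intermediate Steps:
q(Q, T) = T*Q² (q(Q, T) = (Q*T)*Q = T*Q²)
(27425 - 15415) + q(-22, -2 + 7*(-6)) = (27425 - 15415) + (-2 + 7*(-6))*(-22)² = 12010 + (-2 - 42)*484 = 12010 - 44*484 = 12010 - 21296 = -9286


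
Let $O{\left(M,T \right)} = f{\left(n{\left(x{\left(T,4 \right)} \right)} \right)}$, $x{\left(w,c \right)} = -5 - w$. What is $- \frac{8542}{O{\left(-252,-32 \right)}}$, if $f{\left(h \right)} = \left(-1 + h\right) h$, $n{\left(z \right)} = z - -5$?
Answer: $- \frac{4271}{496} \approx -8.6109$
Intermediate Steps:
$n{\left(z \right)} = 5 + z$ ($n{\left(z \right)} = z + 5 = 5 + z$)
$f{\left(h \right)} = h \left(-1 + h\right)$
$O{\left(M,T \right)} = - T \left(-1 - T\right)$ ($O{\left(M,T \right)} = \left(5 - \left(5 + T\right)\right) \left(-1 + \left(5 - \left(5 + T\right)\right)\right) = - T \left(-1 - T\right)$)
$- \frac{8542}{O{\left(-252,-32 \right)}} = - \frac{8542}{\left(-32\right) \left(1 - 32\right)} = - \frac{8542}{\left(-32\right) \left(-31\right)} = - \frac{8542}{992} = \left(-8542\right) \frac{1}{992} = - \frac{4271}{496}$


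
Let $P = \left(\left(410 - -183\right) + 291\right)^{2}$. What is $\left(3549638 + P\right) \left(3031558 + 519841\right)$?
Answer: $15381442900506$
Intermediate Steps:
$P = 781456$ ($P = \left(\left(410 + 183\right) + 291\right)^{2} = \left(593 + 291\right)^{2} = 884^{2} = 781456$)
$\left(3549638 + P\right) \left(3031558 + 519841\right) = \left(3549638 + 781456\right) \left(3031558 + 519841\right) = 4331094 \cdot 3551399 = 15381442900506$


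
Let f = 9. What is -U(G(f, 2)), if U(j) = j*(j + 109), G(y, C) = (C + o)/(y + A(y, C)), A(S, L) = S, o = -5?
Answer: 653/36 ≈ 18.139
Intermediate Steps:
G(y, C) = (-5 + C)/(2*y) (G(y, C) = (C - 5)/(y + y) = (-5 + C)/((2*y)) = (-5 + C)*(1/(2*y)) = (-5 + C)/(2*y))
U(j) = j*(109 + j)
-U(G(f, 2)) = -(½)*(-5 + 2)/9*(109 + (½)*(-5 + 2)/9) = -(½)*(⅑)*(-3)*(109 + (½)*(⅑)*(-3)) = -(-1)*(109 - ⅙)/6 = -(-1)*653/(6*6) = -1*(-653/36) = 653/36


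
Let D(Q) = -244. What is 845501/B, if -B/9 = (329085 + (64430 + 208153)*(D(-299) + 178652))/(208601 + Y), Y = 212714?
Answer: -356222253815/437681852541 ≈ -0.81388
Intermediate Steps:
B = -437681852541/421315 (B = -9*(329085 + (64430 + 208153)*(-244 + 178652))/(208601 + 212714) = -9*(329085 + 272583*178408)/421315 = -9*(329085 + 48630987864)/421315 = -437681852541/421315 ≈ -1.0388e+6)
845501/B = 845501/(-437681852541/421315) = 845501*(-421315/437681852541) = -356222253815/437681852541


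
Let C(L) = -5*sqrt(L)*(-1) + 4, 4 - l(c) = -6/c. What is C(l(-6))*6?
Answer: 24 + 30*sqrt(3) ≈ 75.962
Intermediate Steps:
l(c) = 4 + 6/c (l(c) = 4 - (-6)/c = 4 + 6/c)
C(L) = 4 + 5*sqrt(L) (C(L) = 5*sqrt(L) + 4 = 4 + 5*sqrt(L))
C(l(-6))*6 = (4 + 5*sqrt(4 + 6/(-6)))*6 = (4 + 5*sqrt(4 + 6*(-1/6)))*6 = (4 + 5*sqrt(4 - 1))*6 = (4 + 5*sqrt(3))*6 = 24 + 30*sqrt(3)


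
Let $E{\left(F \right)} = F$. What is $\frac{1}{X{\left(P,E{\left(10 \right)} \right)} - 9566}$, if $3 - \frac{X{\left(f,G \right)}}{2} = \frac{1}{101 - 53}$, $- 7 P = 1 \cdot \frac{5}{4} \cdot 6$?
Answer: $- \frac{24}{229441} \approx -0.0001046$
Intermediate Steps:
$P = - \frac{15}{14}$ ($P = - \frac{1 \cdot \frac{5}{4} \cdot 6}{7} = - \frac{\frac{5}{4} \cdot 6}{7} = \left(- \frac{1}{7}\right) \frac{15}{2} = - \frac{15}{14} \approx -1.0714$)
$X{\left(f,G \right)} = \frac{143}{24}$ ($X{\left(f,G \right)} = 6 - \frac{2}{101 - 53} = 6 - \frac{2}{48} = 6 - \frac{1}{24} = \frac{143}{24}$)
$\frac{1}{X{\left(P,E{\left(10 \right)} \right)} - 9566} = \frac{1}{\frac{143}{24} - 9566} = \frac{1}{- \frac{229441}{24}} = - \frac{24}{229441}$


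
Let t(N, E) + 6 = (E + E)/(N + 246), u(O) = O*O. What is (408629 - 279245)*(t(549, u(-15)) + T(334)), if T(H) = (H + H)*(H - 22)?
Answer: 1429144611840/53 ≈ 2.6965e+10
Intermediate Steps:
T(H) = 2*H*(-22 + H) (T(H) = (2*H)*(-22 + H) = 2*H*(-22 + H))
u(O) = O**2
t(N, E) = -6 + 2*E/(246 + N) (t(N, E) = -6 + (E + E)/(N + 246) = -6 + (2*E)/(246 + N) = -6 + 2*E/(246 + N))
(408629 - 279245)*(t(549, u(-15)) + T(334)) = (408629 - 279245)*(2*(-738 + (-15)**2 - 3*549)/(246 + 549) + 2*334*(-22 + 334)) = 129384*(2*(-738 + 225 - 1647)/795 + 2*334*312) = 129384*(2*(1/795)*(-2160) + 208416) = 129384*(-288/53 + 208416) = 129384*(11045760/53) = 1429144611840/53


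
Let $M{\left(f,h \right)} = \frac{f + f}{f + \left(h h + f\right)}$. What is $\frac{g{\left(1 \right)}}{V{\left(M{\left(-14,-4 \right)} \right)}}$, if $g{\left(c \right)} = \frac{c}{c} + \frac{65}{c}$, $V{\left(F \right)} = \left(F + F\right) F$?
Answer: $\frac{297}{49} \approx 6.0612$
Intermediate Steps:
$M{\left(f,h \right)} = \frac{2 f}{h^{2} + 2 f}$ ($M{\left(f,h \right)} = \frac{2 f}{f + \left(h^{2} + f\right)} = \frac{2 f}{f + \left(f + h^{2}\right)} = \frac{2 f}{h^{2} + 2 f}$)
$V{\left(F \right)} = 2 F^{2}$ ($V{\left(F \right)} = 2 F F = 2 F^{2}$)
$g{\left(c \right)} = 1 + \frac{65}{c}$
$\frac{g{\left(1 \right)}}{V{\left(M{\left(-14,-4 \right)} \right)}} = \frac{1^{-1} \left(65 + 1\right)}{2 \left(2 \left(-14\right) \frac{1}{\left(-4\right)^{2} + 2 \left(-14\right)}\right)^{2}} = \frac{1 \cdot 66}{2 \left(2 \left(-14\right) \frac{1}{16 - 28}\right)^{2}} = \frac{66}{2 \left(2 \left(-14\right) \frac{1}{-12}\right)^{2}} = \frac{66}{2 \left(2 \left(-14\right) \left(- \frac{1}{12}\right)\right)^{2}} = \frac{66}{2 \left(\frac{7}{3}\right)^{2}} = \frac{66}{2 \cdot \frac{49}{9}} = \frac{66}{\frac{98}{9}} = 66 \cdot \frac{9}{98} = \frac{297}{49}$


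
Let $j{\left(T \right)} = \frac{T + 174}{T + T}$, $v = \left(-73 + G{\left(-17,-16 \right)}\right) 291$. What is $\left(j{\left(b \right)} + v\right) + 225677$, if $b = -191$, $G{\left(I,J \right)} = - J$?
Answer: $\frac{79872397}{382} \approx 2.0909 \cdot 10^{5}$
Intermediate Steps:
$v = -16587$ ($v = \left(-73 - -16\right) 291 = \left(-73 + 16\right) 291 = \left(-57\right) 291 = -16587$)
$j{\left(T \right)} = \frac{174 + T}{2 T}$
$\left(j{\left(b \right)} + v\right) + 225677 = \left(\frac{174 - 191}{2 \left(-191\right)} - 16587\right) + 225677 = \left(\frac{1}{2} \left(- \frac{1}{191}\right) \left(-17\right) - 16587\right) + 225677 = \left(\frac{17}{382} - 16587\right) + 225677 = - \frac{6336217}{382} + 225677 = \frac{79872397}{382}$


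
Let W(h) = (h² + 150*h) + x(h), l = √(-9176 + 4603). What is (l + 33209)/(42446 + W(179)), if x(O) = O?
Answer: 33209/101516 + I*√4573/101516 ≈ 0.32713 + 0.00066614*I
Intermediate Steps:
l = I*√4573 (l = √(-4573) = I*√4573 ≈ 67.624*I)
W(h) = h² + 151*h (W(h) = (h² + 150*h) + h = h² + 151*h)
(l + 33209)/(42446 + W(179)) = (I*√4573 + 33209)/(42446 + 179*(151 + 179)) = (33209 + I*√4573)/(42446 + 179*330) = (33209 + I*√4573)/(42446 + 59070) = (33209 + I*√4573)/101516 = (33209 + I*√4573)*(1/101516) = 33209/101516 + I*√4573/101516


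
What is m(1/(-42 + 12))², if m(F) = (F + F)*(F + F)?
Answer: 1/50625 ≈ 1.9753e-5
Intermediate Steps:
m(F) = 4*F² (m(F) = (2*F)*(2*F) = 4*F²)
m(1/(-42 + 12))² = (4*(1/(-42 + 12))²)² = (4*(1/(-30))²)² = (4*(-1/30)²)² = (4*(1/900))² = (1/225)² = 1/50625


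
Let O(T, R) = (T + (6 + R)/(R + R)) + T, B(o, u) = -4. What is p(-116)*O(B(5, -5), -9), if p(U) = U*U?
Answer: -316216/3 ≈ -1.0541e+5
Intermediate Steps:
p(U) = U²
O(T, R) = 2*T + (6 + R)/(2*R) (O(T, R) = (T + (6 + R)/((2*R))) + T = (T + (6 + R)*(1/(2*R))) + T = (T + (6 + R)/(2*R)) + T = 2*T + (6 + R)/(2*R))
p(-116)*O(B(5, -5), -9) = (-116)²*(½ + 2*(-4) + 3/(-9)) = 13456*(½ - 8 + 3*(-⅑)) = 13456*(½ - 8 - ⅓) = 13456*(-47/6) = -316216/3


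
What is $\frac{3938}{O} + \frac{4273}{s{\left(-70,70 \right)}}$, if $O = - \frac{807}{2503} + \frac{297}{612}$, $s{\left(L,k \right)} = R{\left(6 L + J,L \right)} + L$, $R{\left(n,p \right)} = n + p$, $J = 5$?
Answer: $\frac{123959233327}{5128755} \approx 24169.0$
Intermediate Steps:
$s{\left(L,k \right)} = 5 + 8 L$ ($s{\left(L,k \right)} = \left(\left(6 L + 5\right) + L\right) + L = \left(\left(5 + 6 L\right) + L\right) + L = \left(5 + 7 L\right) + L = 5 + 8 L$)
$O = \frac{27723}{170204}$ ($O = \left(-807\right) \frac{1}{2503} + 297 \cdot \frac{1}{612} = - \frac{807}{2503} + \frac{33}{68} = \frac{27723}{170204} \approx 0.16288$)
$\frac{3938}{O} + \frac{4273}{s{\left(-70,70 \right)}} = \frac{3938}{\frac{27723}{170204}} + \frac{4273}{5 + 8 \left(-70\right)} = 3938 \cdot \frac{170204}{27723} + \frac{4273}{5 - 560} = \frac{670263352}{27723} + \frac{4273}{-555} = \frac{670263352}{27723} + 4273 \left(- \frac{1}{555}\right) = \frac{670263352}{27723} - \frac{4273}{555} = \frac{123959233327}{5128755}$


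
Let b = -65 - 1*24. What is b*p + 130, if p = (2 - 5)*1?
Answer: 397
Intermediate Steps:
b = -89 (b = -65 - 24 = -89)
p = -3 (p = -3*1 = -3)
b*p + 130 = -89*(-3) + 130 = 267 + 130 = 397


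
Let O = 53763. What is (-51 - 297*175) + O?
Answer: 1737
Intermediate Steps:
(-51 - 297*175) + O = (-51 - 297*175) + 53763 = (-51 - 51975) + 53763 = -52026 + 53763 = 1737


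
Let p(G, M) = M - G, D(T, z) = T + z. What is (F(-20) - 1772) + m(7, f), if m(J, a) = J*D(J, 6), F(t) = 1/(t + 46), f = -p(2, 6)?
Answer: -43705/26 ≈ -1681.0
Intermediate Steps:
f = -4 (f = -(6 - 1*2) = -(6 - 2) = -1*4 = -4)
F(t) = 1/(46 + t)
m(J, a) = J*(6 + J) (m(J, a) = J*(J + 6) = J*(6 + J))
(F(-20) - 1772) + m(7, f) = (1/(46 - 20) - 1772) + 7*(6 + 7) = (1/26 - 1772) + 7*13 = (1/26 - 1772) + 91 = -46071/26 + 91 = -43705/26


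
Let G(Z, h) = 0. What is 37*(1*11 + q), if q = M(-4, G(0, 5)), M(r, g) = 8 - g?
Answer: 703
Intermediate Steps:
q = 8 (q = 8 - 1*0 = 8 + 0 = 8)
37*(1*11 + q) = 37*(1*11 + 8) = 37*(11 + 8) = 37*19 = 703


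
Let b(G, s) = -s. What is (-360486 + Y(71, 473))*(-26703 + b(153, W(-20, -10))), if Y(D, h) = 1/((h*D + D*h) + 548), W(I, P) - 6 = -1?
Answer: 325970458986062/33857 ≈ 9.6279e+9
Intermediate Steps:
W(I, P) = 5 (W(I, P) = 6 - 1 = 5)
Y(D, h) = 1/(548 + 2*D*h) (Y(D, h) = 1/((D*h + D*h) + 548) = 1/(2*D*h + 548) = 1/(548 + 2*D*h))
(-360486 + Y(71, 473))*(-26703 + b(153, W(-20, -10))) = (-360486 + 1/(2*(274 + 71*473)))*(-26703 - 1*5) = (-360486 + 1/(2*(274 + 33583)))*(-26703 - 5) = (-360486 + (1/2)/33857)*(-26708) = (-360486 + (1/2)*(1/33857))*(-26708) = (-360486 + 1/67714)*(-26708) = -24409949003/67714*(-26708) = 325970458986062/33857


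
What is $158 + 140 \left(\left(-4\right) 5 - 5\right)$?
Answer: $-3342$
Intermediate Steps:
$158 + 140 \left(\left(-4\right) 5 - 5\right) = 158 + 140 \left(-20 - 5\right) = 158 + 140 \left(-25\right) = 158 - 3500 = -3342$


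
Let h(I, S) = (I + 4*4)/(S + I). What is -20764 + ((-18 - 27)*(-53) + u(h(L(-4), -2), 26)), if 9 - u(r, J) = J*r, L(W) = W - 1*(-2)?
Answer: -18279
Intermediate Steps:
L(W) = 2 + W (L(W) = W + 2 = 2 + W)
h(I, S) = (16 + I)/(I + S) (h(I, S) = (I + 16)/(I + S) = (16 + I)/(I + S))
u(r, J) = 9 - J*r
-20764 + ((-18 - 27)*(-53) + u(h(L(-4), -2), 26)) = -20764 + ((-18 - 27)*(-53) + (9 - 1*26*(16 + (2 - 4))/((2 - 4) - 2))) = -20764 + (-45*(-53) + (9 - 1*26*(16 - 2)/(-2 - 2))) = -20764 + (2385 + (9 - 1*26*14/(-4))) = -20764 + (2385 + (9 - 1*26*(-¼*14))) = -20764 + (2385 + (9 - 1*26*(-7/2))) = -20764 + (2385 + (9 + 91)) = -20764 + (2385 + 100) = -20764 + 2485 = -18279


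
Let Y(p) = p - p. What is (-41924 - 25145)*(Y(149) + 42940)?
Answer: -2879942860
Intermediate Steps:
Y(p) = 0
(-41924 - 25145)*(Y(149) + 42940) = (-41924 - 25145)*(0 + 42940) = -67069*42940 = -2879942860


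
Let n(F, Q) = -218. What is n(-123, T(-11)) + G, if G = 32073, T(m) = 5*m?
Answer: 31855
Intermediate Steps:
n(-123, T(-11)) + G = -218 + 32073 = 31855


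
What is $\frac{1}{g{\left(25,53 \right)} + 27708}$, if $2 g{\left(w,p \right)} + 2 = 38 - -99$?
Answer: $\frac{2}{55551} \approx 3.6003 \cdot 10^{-5}$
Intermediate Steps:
$g{\left(w,p \right)} = \frac{135}{2}$ ($g{\left(w,p \right)} = -1 + \frac{38 - -99}{2} = -1 + \frac{38 + 99}{2} = -1 + \frac{1}{2} \cdot 137 = -1 + \frac{137}{2} = \frac{135}{2}$)
$\frac{1}{g{\left(25,53 \right)} + 27708} = \frac{1}{\frac{135}{2} + 27708} = \frac{1}{\frac{55551}{2}} = \frac{2}{55551}$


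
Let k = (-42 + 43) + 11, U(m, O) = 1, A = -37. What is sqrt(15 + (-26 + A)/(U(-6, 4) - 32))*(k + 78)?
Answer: 360*sqrt(1023)/31 ≈ 371.43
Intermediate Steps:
k = 12 (k = 1 + 11 = 12)
sqrt(15 + (-26 + A)/(U(-6, 4) - 32))*(k + 78) = sqrt(15 + (-26 - 37)/(1 - 32))*(12 + 78) = sqrt(15 - 63/(-31))*90 = sqrt(15 - 63*(-1/31))*90 = sqrt(15 + 63/31)*90 = sqrt(528/31)*90 = (4*sqrt(1023)/31)*90 = 360*sqrt(1023)/31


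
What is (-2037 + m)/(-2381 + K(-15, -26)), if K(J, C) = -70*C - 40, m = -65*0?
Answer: 2037/601 ≈ 3.3894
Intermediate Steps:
m = 0
K(J, C) = -40 - 70*C
(-2037 + m)/(-2381 + K(-15, -26)) = (-2037 + 0)/(-2381 + (-40 - 70*(-26))) = -2037/(-2381 + (-40 + 1820)) = -2037/(-2381 + 1780) = -2037/(-601) = -2037*(-1/601) = 2037/601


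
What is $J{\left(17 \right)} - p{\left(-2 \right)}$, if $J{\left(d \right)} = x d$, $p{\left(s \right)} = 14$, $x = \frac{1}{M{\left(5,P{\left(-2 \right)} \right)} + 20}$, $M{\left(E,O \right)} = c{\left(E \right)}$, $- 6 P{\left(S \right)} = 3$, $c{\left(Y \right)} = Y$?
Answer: $- \frac{333}{25} \approx -13.32$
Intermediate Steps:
$P{\left(S \right)} = - \frac{1}{2}$ ($P{\left(S \right)} = \left(- \frac{1}{6}\right) 3 = - \frac{1}{2}$)
$M{\left(E,O \right)} = E$
$x = \frac{1}{25}$ ($x = \frac{1}{5 + 20} = \frac{1}{25} \approx 0.04$)
$J{\left(d \right)} = \frac{d}{25}$
$J{\left(17 \right)} - p{\left(-2 \right)} = \frac{1}{25} \cdot 17 - 14 = \frac{17}{25} - 14 = - \frac{333}{25}$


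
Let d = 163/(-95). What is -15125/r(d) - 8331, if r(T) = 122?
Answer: -1031507/122 ≈ -8455.0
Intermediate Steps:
d = -163/95 (d = 163*(-1/95) = -163/95 ≈ -1.7158)
-15125/r(d) - 8331 = -15125/122 - 8331 = -1031507/122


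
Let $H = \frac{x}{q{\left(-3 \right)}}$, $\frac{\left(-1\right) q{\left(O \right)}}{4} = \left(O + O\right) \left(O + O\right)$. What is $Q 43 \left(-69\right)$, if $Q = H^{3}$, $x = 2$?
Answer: $\frac{989}{124416} \approx 0.0079491$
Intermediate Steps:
$q{\left(O \right)} = - 16 O^{2}$ ($q{\left(O \right)} = - 4 \left(O + O\right) \left(O + O\right) = - 4 \cdot 2 O 2 O = - 4 \cdot 4 O^{2} = - 16 O^{2}$)
$H = - \frac{1}{72}$ ($H = \frac{2}{\left(-16\right) \left(-3\right)^{2}} = \frac{2}{\left(-16\right) 9} = \frac{2}{-144} = 2 \left(- \frac{1}{144}\right) = - \frac{1}{72} \approx -0.013889$)
$Q = - \frac{1}{373248}$ ($Q = \left(- \frac{1}{72}\right)^{3} = - \frac{1}{373248} \approx -2.6792 \cdot 10^{-6}$)
$Q 43 \left(-69\right) = \left(- \frac{1}{373248}\right) 43 \left(-69\right) = \left(- \frac{43}{373248}\right) \left(-69\right) = \frac{989}{124416}$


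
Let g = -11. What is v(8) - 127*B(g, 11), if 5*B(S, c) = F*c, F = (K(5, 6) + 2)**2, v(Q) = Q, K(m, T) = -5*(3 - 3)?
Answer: -5548/5 ≈ -1109.6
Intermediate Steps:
K(m, T) = 0 (K(m, T) = -5*0 = 0)
F = 4 (F = (0 + 2)**2 = 2**2 = 4)
B(S, c) = 4*c/5 (B(S, c) = (4*c)/5 = 4*c/5)
v(8) - 127*B(g, 11) = 8 - 508*11/5 = 8 - 127*44/5 = 8 - 5588/5 = -5548/5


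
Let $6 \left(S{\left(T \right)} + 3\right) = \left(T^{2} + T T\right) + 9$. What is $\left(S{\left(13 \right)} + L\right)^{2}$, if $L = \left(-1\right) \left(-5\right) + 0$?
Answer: $\frac{128881}{36} \approx 3580.0$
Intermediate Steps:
$L = 5$ ($L = 5 + 0 = 5$)
$S{\left(T \right)} = - \frac{3}{2} + \frac{T^{2}}{3}$ ($S{\left(T \right)} = -3 + \frac{\left(T^{2} + T T\right) + 9}{6} = -3 + \frac{\left(T^{2} + T^{2}\right) + 9}{6} = -3 + \frac{2 T^{2} + 9}{6} = -3 + \frac{9 + 2 T^{2}}{6} = -3 + \left(\frac{3}{2} + \frac{T^{2}}{3}\right) = - \frac{3}{2} + \frac{T^{2}}{3}$)
$\left(S{\left(13 \right)} + L\right)^{2} = \left(\left(- \frac{3}{2} + \frac{13^{2}}{3}\right) + 5\right)^{2} = \left(\left(- \frac{3}{2} + \frac{1}{3} \cdot 169\right) + 5\right)^{2} = \left(\left(- \frac{3}{2} + \frac{169}{3}\right) + 5\right)^{2} = \left(\frac{329}{6} + 5\right)^{2} = \left(\frac{359}{6}\right)^{2} = \frac{128881}{36}$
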